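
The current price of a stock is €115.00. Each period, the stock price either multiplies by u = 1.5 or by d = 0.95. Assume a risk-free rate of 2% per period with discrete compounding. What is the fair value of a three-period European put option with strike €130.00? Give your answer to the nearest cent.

Risk-neutral probability p = (1 + 0.02 − 0.95)/(1.5 − 0.95) = 0.0700/0.5500 = 0.1273
Terminal stock prices: S_uuu = 388.1, S_uud = 245.8, S_udd = 155.7, S_ddd = 98.6
Terminal payoffs (K − S): max(-258.1, 0) = 0, max(-115.8, 0) = 0, max(-25.68, 0) = 0, max(31.4, 0) = 31.4
Node uu (S = 258.8): V_uu = 1/1.02·[0.1273·0.0000 + 0.8727·0.0000] = 0.0000
Node ud (S = 163.9): V_ud = 1/1.02·[0.1273·0.0000 + 0.8727·0.0000] = 0.0000
Node dd (S = 103.8): V_dd = 1/1.02·[0.1273·0.0000 + 0.8727·31.4019] = 26.8679
Node u (S = 172.5): V_u = 1/1.02·[0.1273·0.0000 + 0.8727·0.0000] = 0.0000
Node d (S = 109.2): V_d = 1/1.02·[0.1273·0.0000 + 0.8727·26.8679] = 22.9886
Node 0 (S = 115): V_0 = 1/1.02·[0.1273·0.0000 + 0.8727·22.9886] = 19.6694

€19.67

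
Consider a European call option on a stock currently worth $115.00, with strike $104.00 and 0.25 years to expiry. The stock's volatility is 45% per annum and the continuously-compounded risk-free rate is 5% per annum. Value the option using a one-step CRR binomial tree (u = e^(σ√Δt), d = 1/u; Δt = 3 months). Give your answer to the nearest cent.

CRR parameters: u = e^(σ√Δt) = e^(0.45·√0.25) = 1.2523, d = 1/u = 0.7985
Per-period rate: rΔt = 0.05·0.25 = 0.0125, so R = e^0.0125 = 1.0126
Risk-neutral probability p = (e^0.0125 − 0.7985)/(1.2523 − 0.7985) = 0.2141/0.4538 = 0.4717
Terminal stock prices: S_u = 144, S_d = 91.83
Terminal payoffs (S − K): max(40.02, 0) = 40.02, max(-12.17, 0) = 0
Node 0 (S = 115): V_0 = e^(−0.0125)·[0.4717·40.0171 + 0.5283·0.0000] = 18.6417

$18.64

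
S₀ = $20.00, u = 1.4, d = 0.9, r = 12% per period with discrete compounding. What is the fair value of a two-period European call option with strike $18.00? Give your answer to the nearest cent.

$6.10

Risk-neutral probability p = (1 + 0.12 − 0.9)/(1.4 − 0.9) = 0.2200/0.5000 = 0.4400
Terminal stock prices: S_uu = 39.2, S_ud = 25.2, S_dd = 16.2
Terminal payoffs (S − K): max(21.2, 0) = 21.2, max(7.2, 0) = 7.2, max(-1.8, 0) = 0
Node u (S = 28): V_u = 1/1.12·[0.4400·21.2000 + 0.5600·7.2000] = 11.9286
Node d (S = 18): V_d = 1/1.12·[0.4400·7.2000 + 0.5600·0.0000] = 2.8286
Node 0 (S = 20): V_0 = 1/1.12·[0.4400·11.9286 + 0.5600·2.8286] = 6.1005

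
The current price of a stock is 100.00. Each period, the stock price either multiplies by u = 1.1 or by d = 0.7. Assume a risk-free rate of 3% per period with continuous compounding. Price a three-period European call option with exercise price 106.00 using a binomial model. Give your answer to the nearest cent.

13.96

Risk-neutral probability p = (e^0.03 − 0.7)/(1.1 − 0.7) = 0.3305/0.4000 = 0.8261
Terminal stock prices: S_uuu = 133.1, S_uud = 84.7, S_udd = 53.9, S_ddd = 34.3
Terminal payoffs (S − K): max(27.1, 0) = 27.1, max(-21.3, 0) = 0, max(-52.1, 0) = 0, max(-71.7, 0) = 0
Node uu (S = 121): V_uu = e^(−0.03)·[0.8261·27.1000 + 0.1739·0.0000] = 21.7266
Node ud (S = 77): V_ud = e^(−0.03)·[0.8261·0.0000 + 0.1739·0.0000] = 0.0000
Node dd (S = 49): V_dd = e^(−0.03)·[0.8261·0.0000 + 0.1739·0.0000] = 0.0000
Node u (S = 110): V_u = e^(−0.03)·[0.8261·21.7266 + 0.1739·0.0000] = 17.4187
Node d (S = 70): V_d = e^(−0.03)·[0.8261·0.0000 + 0.1739·0.0000] = 0.0000
Node 0 (S = 100): V_0 = e^(−0.03)·[0.8261·17.4187 + 0.1739·0.0000] = 13.9649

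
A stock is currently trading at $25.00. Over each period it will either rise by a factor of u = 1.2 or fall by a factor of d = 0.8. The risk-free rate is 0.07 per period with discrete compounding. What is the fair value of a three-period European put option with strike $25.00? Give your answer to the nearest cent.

$1.35

Risk-neutral probability p = (1 + 0.07 − 0.8)/(1.2 − 0.8) = 0.2700/0.4000 = 0.6750
Terminal stock prices: S_uuu = 43.2, S_uud = 28.8, S_udd = 19.2, S_ddd = 12.8
Terminal payoffs (K − S): max(-18.2, 0) = 0, max(-3.8, 0) = 0, max(5.8, 0) = 5.8, max(12.2, 0) = 12.2
Node uu (S = 36): V_uu = 1/1.07·[0.6750·0.0000 + 0.3250·0.0000] = 0.0000
Node ud (S = 24): V_ud = 1/1.07·[0.6750·0.0000 + 0.3250·5.8000] = 1.7617
Node dd (S = 16): V_dd = 1/1.07·[0.6750·5.8000 + 0.3250·12.2000] = 7.3645
Node u (S = 30): V_u = 1/1.07·[0.6750·0.0000 + 0.3250·1.7617] = 0.5351
Node d (S = 20): V_d = 1/1.07·[0.6750·1.7617 + 0.3250·7.3645] = 3.3482
Node 0 (S = 25): V_0 = 1/1.07·[0.6750·0.5351 + 0.3250·3.3482] = 1.3545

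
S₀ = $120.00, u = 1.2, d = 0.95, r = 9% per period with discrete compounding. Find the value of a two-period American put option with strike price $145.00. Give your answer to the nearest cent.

$25.00

Risk-neutral probability p = (1 + 0.09 − 0.95)/(1.2 − 0.95) = 0.1400/0.2500 = 0.5600
Terminal stock prices: S_uu = 172.8, S_ud = 136.8, S_dd = 108.3
Terminal payoffs (K − S): max(-27.8, 0) = 0, max(8.2, 0) = 8.2, max(36.7, 0) = 36.7
Node u (S = 144): continuation = 1/1.09·[0.5600·0.0000 + 0.4400·8.2000] = 3.3101; exercise value = 1.0000 ≤ continuation, so V_u = 3.3101
Node d (S = 114): continuation = 1/1.09·[0.5600·8.2000 + 0.4400·36.7000] = 19.0275; exercise value = 31.0000 > continuation, so V_d = 31.0000 (exercise)
Node 0 (S = 120): continuation = 1/1.09·[0.5600·3.3101 + 0.4400·31.0000] = 14.2144; exercise value = 25.0000 > continuation, so V_0 = 25.0000 (exercise)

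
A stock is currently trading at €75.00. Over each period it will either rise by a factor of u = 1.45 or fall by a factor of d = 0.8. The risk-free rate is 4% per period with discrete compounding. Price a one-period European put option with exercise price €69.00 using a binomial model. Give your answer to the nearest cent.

€5.46

Risk-neutral probability p = (1 + 0.04 − 0.8)/(1.45 − 0.8) = 0.2400/0.6500 = 0.3692
Terminal stock prices: S_u = 108.8, S_d = 60
Terminal payoffs (K − S): max(-39.75, 0) = 0, max(9, 0) = 9
Node 0 (S = 75): V_0 = 1/1.04·[0.3692·0.0000 + 0.6308·9.0000] = 5.4586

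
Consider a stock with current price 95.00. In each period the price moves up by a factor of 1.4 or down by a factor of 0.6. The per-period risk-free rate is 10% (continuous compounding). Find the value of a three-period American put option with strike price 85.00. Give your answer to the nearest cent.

Risk-neutral probability p = (e^0.1 − 0.6)/(1.4 − 0.6) = 0.5052/0.8000 = 0.6315
Terminal stock prices: S_uuu = 260.7, S_uud = 111.7, S_udd = 47.88, S_ddd = 20.52
Terminal payoffs (K − S): max(-175.7, 0) = 0, max(-26.72, 0) = 0, max(37.12, 0) = 37.12, max(64.48, 0) = 64.48
Node uu (S = 186.2): continuation = e^(−0.1)·[0.6315·0.0000 + 0.3685·0.0000] = 0.0000; exercise value = 0.0000 ≤ continuation, so V_uu = 0.0000
Node ud (S = 79.8): continuation = e^(−0.1)·[0.6315·0.0000 + 0.3685·37.1200] = 12.3782; exercise value = 5.2000 ≤ continuation, so V_ud = 12.3782
Node dd (S = 34.2): continuation = e^(−0.1)·[0.6315·37.1200 + 0.3685·64.4800] = 42.7112; exercise value = 50.8000 > continuation, so V_dd = 50.8000 (exercise)
Node u (S = 133): continuation = e^(−0.1)·[0.6315·0.0000 + 0.3685·12.3782] = 4.1277; exercise value = 0.0000 ≤ continuation, so V_u = 4.1277
Node d (S = 57): continuation = e^(−0.1)·[0.6315·12.3782 + 0.3685·50.8000] = 24.0126; exercise value = 28.0000 > continuation, so V_d = 28.0000 (exercise)
Node 0 (S = 95): continuation = e^(−0.1)·[0.6315·4.1277 + 0.3685·28.0000] = 11.6955; exercise value = 0.0000 ≤ continuation, so V_0 = 11.6955

11.70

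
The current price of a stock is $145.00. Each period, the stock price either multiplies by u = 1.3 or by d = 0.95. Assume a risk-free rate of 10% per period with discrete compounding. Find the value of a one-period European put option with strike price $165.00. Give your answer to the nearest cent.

$14.16

Risk-neutral probability p = (1 + 0.1 − 0.95)/(1.3 − 0.95) = 0.1500/0.3500 = 0.4286
Terminal stock prices: S_u = 188.5, S_d = 137.8
Terminal payoffs (K − S): max(-23.5, 0) = 0, max(27.25, 0) = 27.25
Node 0 (S = 145): V_0 = 1/1.1·[0.4286·0.0000 + 0.5714·27.2500] = 14.1558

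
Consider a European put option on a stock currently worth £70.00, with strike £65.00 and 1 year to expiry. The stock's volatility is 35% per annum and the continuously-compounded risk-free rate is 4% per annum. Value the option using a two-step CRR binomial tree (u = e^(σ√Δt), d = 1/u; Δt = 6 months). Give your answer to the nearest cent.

CRR parameters: u = e^(σ√Δt) = e^(0.35·√0.5) = 1.2808, d = 1/u = 0.7808
Per-period rate: rΔt = 0.04·0.5 = 0.02, so R = e^0.02 = 1.0202
Risk-neutral probability p = (e^0.02 − 0.7808)/(1.2808 − 0.7808) = 0.2394/0.5000 = 0.4788
Terminal stock prices: S_uu = 114.8, S_ud = 70, S_dd = 42.67
Terminal payoffs (K − S): max(-49.83, 0) = 0, max(-5, 0) = 0, max(22.33, 0) = 22.33
Node u (S = 89.66): V_u = e^(−0.02)·[0.4788·0.0000 + 0.5212·0.0000] = 0.0000
Node d (S = 54.65): V_d = e^(−0.02)·[0.4788·0.0000 + 0.5212·22.3290] = 11.4065
Node 0 (S = 70): V_0 = e^(−0.02)·[0.4788·0.0000 + 0.5212·11.4065] = 5.8269

£5.83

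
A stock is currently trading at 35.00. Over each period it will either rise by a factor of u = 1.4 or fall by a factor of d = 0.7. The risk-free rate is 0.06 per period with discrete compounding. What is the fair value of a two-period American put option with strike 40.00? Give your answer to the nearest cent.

8.37

Risk-neutral probability p = (1 + 0.06 − 0.7)/(1.4 − 0.7) = 0.3600/0.7000 = 0.5143
Terminal stock prices: S_uu = 68.6, S_ud = 34.3, S_dd = 17.15
Terminal payoffs (K − S): max(-28.6, 0) = 0, max(5.7, 0) = 5.7, max(22.85, 0) = 22.85
Node u (S = 49): continuation = 1/1.06·[0.5143·0.0000 + 0.4857·5.7000] = 2.6119; exercise value = 0.0000 ≤ continuation, so V_u = 2.6119
Node d (S = 24.5): continuation = 1/1.06·[0.5143·5.7000 + 0.4857·22.8500] = 13.2358; exercise value = 15.5000 > continuation, so V_d = 15.5000 (exercise)
Node 0 (S = 35): continuation = 1/1.06·[0.5143·2.6119 + 0.4857·15.5000] = 8.3696; exercise value = 5.0000 ≤ continuation, so V_0 = 8.3696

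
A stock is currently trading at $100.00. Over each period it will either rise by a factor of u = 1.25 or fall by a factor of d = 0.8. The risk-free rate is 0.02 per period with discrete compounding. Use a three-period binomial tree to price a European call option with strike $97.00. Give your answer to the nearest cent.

Risk-neutral probability p = (1 + 0.02 − 0.8)/(1.25 − 0.8) = 0.2200/0.4500 = 0.4889
Terminal stock prices: S_uuu = 195.3, S_uud = 125, S_udd = 80, S_ddd = 51.2
Terminal payoffs (S − K): max(98.31, 0) = 98.31, max(28, 0) = 28, max(-17, 0) = 0, max(-45.8, 0) = 0
Node uu (S = 156.2): V_uu = 1/1.02·[0.4889·98.3125 + 0.5111·28.0000] = 61.1520
Node ud (S = 100): V_ud = 1/1.02·[0.4889·28.0000 + 0.5111·0.0000] = 13.4205
Node dd (S = 64): V_dd = 1/1.02·[0.4889·0.0000 + 0.5111·0.0000] = 0.0000
Node u (S = 125): V_u = 1/1.02·[0.4889·61.1520 + 0.5111·13.4205] = 36.0352
Node d (S = 80): V_d = 1/1.02·[0.4889·13.4205 + 0.5111·0.0000] = 6.4325
Node 0 (S = 100): V_0 = 1/1.02·[0.4889·36.0352 + 0.5111·6.4325] = 20.4950

$20.50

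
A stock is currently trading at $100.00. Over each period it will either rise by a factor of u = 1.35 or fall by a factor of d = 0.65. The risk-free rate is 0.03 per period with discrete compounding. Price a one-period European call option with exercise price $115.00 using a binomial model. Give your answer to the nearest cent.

$10.54

Risk-neutral probability p = (1 + 0.03 − 0.65)/(1.35 − 0.65) = 0.3800/0.7000 = 0.5429
Terminal stock prices: S_u = 135, S_d = 65
Terminal payoffs (S − K): max(20, 0) = 20, max(-50, 0) = 0
Node 0 (S = 100): V_0 = 1/1.03·[0.5429·20.0000 + 0.4571·0.0000] = 10.5409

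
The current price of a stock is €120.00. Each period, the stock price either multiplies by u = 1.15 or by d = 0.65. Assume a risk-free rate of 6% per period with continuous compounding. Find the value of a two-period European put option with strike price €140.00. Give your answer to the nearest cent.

€15.42

Risk-neutral probability p = (e^0.06 − 0.65)/(1.15 − 0.65) = 0.4118/0.5000 = 0.8237
Terminal stock prices: S_uu = 158.7, S_ud = 89.7, S_dd = 50.7
Terminal payoffs (K − S): max(-18.7, 0) = 0, max(50.3, 0) = 50.3, max(89.3, 0) = 89.3
Node u (S = 138): V_u = e^(−0.06)·[0.8237·0.0000 + 0.1763·50.3000] = 8.3527
Node d (S = 78): V_d = e^(−0.06)·[0.8237·50.3000 + 0.1763·89.3000] = 53.8470
Node 0 (S = 120): V_0 = e^(−0.06)·[0.8237·8.3527 + 0.1763·53.8470] = 15.4210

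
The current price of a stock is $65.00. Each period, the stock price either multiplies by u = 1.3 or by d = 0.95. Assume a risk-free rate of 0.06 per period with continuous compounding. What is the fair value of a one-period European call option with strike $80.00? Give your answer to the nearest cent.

Risk-neutral probability p = (e^0.06 − 0.95)/(1.3 − 0.95) = 0.1118/0.3500 = 0.3195
Terminal stock prices: S_u = 84.5, S_d = 61.75
Terminal payoffs (S − K): max(4.5, 0) = 4.5, max(-18.25, 0) = 0
Node 0 (S = 65): V_0 = e^(−0.06)·[0.3195·4.5000 + 0.6805·0.0000] = 1.3542

$1.35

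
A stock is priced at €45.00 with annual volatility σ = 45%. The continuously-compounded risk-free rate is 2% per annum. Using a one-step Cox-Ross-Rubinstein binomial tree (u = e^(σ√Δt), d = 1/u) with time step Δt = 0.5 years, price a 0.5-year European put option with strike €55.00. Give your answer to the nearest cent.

€12.42

CRR parameters: u = e^(σ√Δt) = e^(0.45·√0.5) = 1.3746, d = 1/u = 0.7275
Per-period rate: rΔt = 0.02·0.5 = 0.01, so R = e^0.01 = 1.0101
Risk-neutral probability p = (e^0.01 − 0.7275)/(1.3746 − 0.7275) = 0.2826/0.6472 = 0.4366
Terminal stock prices: S_u = 61.86, S_d = 32.74
Terminal payoffs (K − S): max(-6.859, 0) = 0, max(22.26, 0) = 22.26
Node 0 (S = 45): V_0 = e^(−0.01)·[0.4366·0.0000 + 0.5634·22.2644] = 12.4180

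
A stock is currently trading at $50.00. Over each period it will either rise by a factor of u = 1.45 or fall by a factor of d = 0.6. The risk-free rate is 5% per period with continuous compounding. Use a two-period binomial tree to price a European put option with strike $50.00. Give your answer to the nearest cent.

$9.30

Risk-neutral probability p = (e^0.05 − 0.6)/(1.45 − 0.6) = 0.4513/0.8500 = 0.5309
Terminal stock prices: S_uu = 105.1, S_ud = 43.5, S_dd = 18
Terminal payoffs (K − S): max(-55.12, 0) = 0, max(6.5, 0) = 6.5, max(32, 0) = 32
Node u (S = 72.5): V_u = e^(−0.05)·[0.5309·0.0000 + 0.4691·6.5000] = 2.9004
Node d (S = 30): V_d = e^(−0.05)·[0.5309·6.5000 + 0.4691·32.0000] = 17.5615
Node 0 (S = 50): V_0 = e^(−0.05)·[0.5309·2.9004 + 0.4691·17.5615] = 9.3009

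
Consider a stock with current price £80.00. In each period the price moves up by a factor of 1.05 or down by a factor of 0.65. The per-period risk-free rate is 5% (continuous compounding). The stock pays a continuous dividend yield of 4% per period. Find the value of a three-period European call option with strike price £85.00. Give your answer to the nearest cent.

Per-period risk-free factor R = e^0.05 = 1.0513; dividend-adjusted growth = e^(0.05−0.04) = 1.0101.
Risk-neutral probability p = (1.0101 − 0.65)/(1.05 − 0.65) = 0.3601/0.4000 = 0.9001
Terminal stock prices: S_uuu = 92.61, S_uud = 57.33, S_udd = 35.49, S_ddd = 21.97
Terminal payoffs (S − K): max(7.61, 0) = 7.61, max(-27.67, 0) = 0, max(-49.51, 0) = 0, max(-63.03, 0) = 0
Node uu (S = 88.2): V_uu = e^(−0.05)·[0.9001·7.6100 + 0.0999·0.0000] = 6.5159
Node ud (S = 54.6): V_ud = e^(−0.05)·[0.9001·0.0000 + 0.0999·0.0000] = 0.0000
Node dd (S = 33.8): V_dd = e^(−0.05)·[0.9001·0.0000 + 0.0999·0.0000] = 0.0000
Node u (S = 84): V_u = e^(−0.05)·[0.9001·6.5159 + 0.0999·0.0000] = 5.5791
Node d (S = 52): V_d = e^(−0.05)·[0.9001·0.0000 + 0.0999·0.0000] = 0.0000
Node 0 (S = 80): V_0 = e^(−0.05)·[0.9001·5.5791 + 0.0999·0.0000] = 4.7769

£4.78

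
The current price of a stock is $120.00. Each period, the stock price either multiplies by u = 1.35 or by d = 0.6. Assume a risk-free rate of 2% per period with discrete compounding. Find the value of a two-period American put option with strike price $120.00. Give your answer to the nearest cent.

Risk-neutral probability p = (1 + 0.02 − 0.6)/(1.35 − 0.6) = 0.4200/0.7500 = 0.5600
Terminal stock prices: S_uu = 218.7, S_ud = 97.2, S_dd = 43.2
Terminal payoffs (K − S): max(-98.7, 0) = 0, max(22.8, 0) = 22.8, max(76.8, 0) = 76.8
Node u (S = 162): continuation = 1/1.02·[0.5600·0.0000 + 0.4400·22.8000] = 9.8353; exercise value = 0.0000 ≤ continuation, so V_u = 9.8353
Node d (S = 72): continuation = 1/1.02·[0.5600·22.8000 + 0.4400·76.8000] = 45.6471; exercise value = 48.0000 > continuation, so V_d = 48.0000 (exercise)
Node 0 (S = 120): continuation = 1/1.02·[0.5600·9.8353 + 0.4400·48.0000] = 26.1057; exercise value = 0.0000 ≤ continuation, so V_0 = 26.1057

$26.11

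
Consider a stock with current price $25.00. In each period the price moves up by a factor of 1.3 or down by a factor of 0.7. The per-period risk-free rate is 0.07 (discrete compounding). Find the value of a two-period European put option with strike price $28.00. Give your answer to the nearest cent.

Risk-neutral probability p = (1 + 0.07 − 0.7)/(1.3 − 0.7) = 0.3700/0.6000 = 0.6167
Terminal stock prices: S_uu = 42.25, S_ud = 22.75, S_dd = 12.25
Terminal payoffs (K − S): max(-14.25, 0) = 0, max(5.25, 0) = 5.25, max(15.75, 0) = 15.75
Node u (S = 32.5): V_u = 1/1.07·[0.6167·0.0000 + 0.3833·5.2500] = 1.8808
Node d (S = 17.5): V_d = 1/1.07·[0.6167·5.2500 + 0.3833·15.7500] = 8.6682
Node 0 (S = 25): V_0 = 1/1.07·[0.6167·1.8808 + 0.3833·8.6682] = 4.1894

$4.19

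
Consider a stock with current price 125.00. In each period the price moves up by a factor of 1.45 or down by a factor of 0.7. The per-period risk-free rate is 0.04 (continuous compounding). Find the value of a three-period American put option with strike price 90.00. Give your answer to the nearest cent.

8.18

Risk-neutral probability p = (e^0.04 − 0.7)/(1.45 − 0.7) = 0.3408/0.7500 = 0.4544
Terminal stock prices: S_uuu = 381.1, S_uud = 184, S_udd = 88.81, S_ddd = 42.87
Terminal payoffs (K − S): max(-291.1, 0) = 0, max(-93.97, 0) = 0, max(1.188, 0) = 1.188, max(47.13, 0) = 47.13
Node uu (S = 262.8): continuation = e^(−0.04)·[0.4544·0.0000 + 0.5456·0.0000] = 0.0000; exercise value = 0.0000 ≤ continuation, so V_uu = 0.0000
Node ud (S = 126.9): continuation = e^(−0.04)·[0.4544·0.0000 + 0.5456·1.1875] = 0.6225; exercise value = 0.0000 ≤ continuation, so V_ud = 0.6225
Node dd (S = 61.25): continuation = e^(−0.04)·[0.4544·1.1875 + 0.5456·47.1250] = 25.2210; exercise value = 28.7500 > continuation, so V_dd = 28.7500 (exercise)
Node u (S = 181.2): continuation = e^(−0.04)·[0.4544·0.0000 + 0.5456·0.6225] = 0.3263; exercise value = 0.0000 ≤ continuation, so V_u = 0.3263
Node d (S = 87.5): continuation = e^(−0.04)·[0.4544·0.6225 + 0.5456·28.7500] = 15.3423; exercise value = 2.5000 ≤ continuation, so V_d = 15.3423
Node 0 (S = 125): continuation = e^(−0.04)·[0.4544·0.3263 + 0.5456·15.3423] = 8.1848; exercise value = 0.0000 ≤ continuation, so V_0 = 8.1848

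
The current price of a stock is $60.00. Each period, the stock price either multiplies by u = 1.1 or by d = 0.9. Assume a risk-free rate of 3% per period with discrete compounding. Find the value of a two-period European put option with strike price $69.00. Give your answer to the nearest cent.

Risk-neutral probability p = (1 + 0.03 − 0.9)/(1.1 − 0.9) = 0.1300/0.2000 = 0.6500
Terminal stock prices: S_uu = 72.6, S_ud = 59.4, S_dd = 48.6
Terminal payoffs (K − S): max(-3.6, 0) = 0, max(9.6, 0) = 9.6, max(20.4, 0) = 20.4
Node u (S = 66): V_u = 1/1.03·[0.6500·0.0000 + 0.3500·9.6000] = 3.2621
Node d (S = 54): V_d = 1/1.03·[0.6500·9.6000 + 0.3500·20.4000] = 12.9903
Node 0 (S = 60): V_0 = 1/1.03·[0.6500·3.2621 + 0.3500·12.9903] = 6.4728

$6.47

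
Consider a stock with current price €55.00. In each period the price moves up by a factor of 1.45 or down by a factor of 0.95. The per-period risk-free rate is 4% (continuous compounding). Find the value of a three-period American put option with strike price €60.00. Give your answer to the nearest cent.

€6.41

Risk-neutral probability p = (e^0.04 − 0.95)/(1.45 − 0.95) = 0.0908/0.5000 = 0.1816
Terminal stock prices: S_uuu = 167.7, S_uud = 109.9, S_udd = 71.97, S_ddd = 47.16
Terminal payoffs (K − S): max(-107.7, 0) = 0, max(-49.86, 0) = 0, max(-11.97, 0) = 0, max(12.84, 0) = 12.84
Node uu (S = 115.6): continuation = e^(−0.04)·[0.1816·0.0000 + 0.8184·0.0000] = 0.0000; exercise value = 0.0000 ≤ continuation, so V_uu = 0.0000
Node ud (S = 75.76): continuation = e^(−0.04)·[0.1816·0.0000 + 0.8184·0.0000] = 0.0000; exercise value = 0.0000 ≤ continuation, so V_ud = 0.0000
Node dd (S = 49.64): continuation = e^(−0.04)·[0.1816·0.0000 + 0.8184·12.8444] = 10.0994; exercise value = 10.3625 > continuation, so V_dd = 10.3625 (exercise)
Node u (S = 79.75): continuation = e^(−0.04)·[0.1816·0.0000 + 0.8184·0.0000] = 0.0000; exercise value = 0.0000 ≤ continuation, so V_u = 0.0000
Node d (S = 52.25): continuation = e^(−0.04)·[0.1816·0.0000 + 0.8184·10.3625] = 8.1479; exercise value = 7.7500 ≤ continuation, so V_d = 8.1479
Node 0 (S = 55): continuation = e^(−0.04)·[0.1816·0.0000 + 0.8184·8.1479] = 6.4066; exercise value = 5.0000 ≤ continuation, so V_0 = 6.4066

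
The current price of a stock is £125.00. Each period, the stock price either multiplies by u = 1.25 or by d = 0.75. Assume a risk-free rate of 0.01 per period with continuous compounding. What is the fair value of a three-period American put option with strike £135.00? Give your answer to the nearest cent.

£25.55

Risk-neutral probability p = (e^0.01 − 0.75)/(1.25 − 0.75) = 0.2601/0.5000 = 0.5201
Terminal stock prices: S_uuu = 244.1, S_uud = 146.5, S_udd = 87.89, S_ddd = 52.73
Terminal payoffs (K − S): max(-109.1, 0) = 0, max(-11.48, 0) = 0, max(47.11, 0) = 47.11, max(82.27, 0) = 82.27
Node uu (S = 195.3): continuation = e^(−0.01)·[0.5201·0.0000 + 0.4799·0.0000] = 0.0000; exercise value = 0.0000 ≤ continuation, so V_uu = 0.0000
Node ud (S = 117.2): continuation = e^(−0.01)·[0.5201·0.0000 + 0.4799·47.1094] = 22.3828; exercise value = 17.8125 ≤ continuation, so V_ud = 22.3828
Node dd (S = 70.31): continuation = e^(−0.01)·[0.5201·47.1094 + 0.4799·82.2656] = 63.3442; exercise value = 64.6875 > continuation, so V_dd = 64.6875 (exercise)
Node u (S = 156.2): continuation = e^(−0.01)·[0.5201·0.0000 + 0.4799·22.3828] = 10.6346; exercise value = 0.0000 ≤ continuation, so V_u = 10.6346
Node d (S = 93.75): continuation = e^(−0.01)·[0.5201·22.3828 + 0.4799·64.6875] = 42.2601; exercise value = 41.2500 ≤ continuation, so V_d = 42.2601
Node 0 (S = 125): continuation = e^(−0.01)·[0.5201·10.6346 + 0.4799·42.2601] = 25.5549; exercise value = 10.0000 ≤ continuation, so V_0 = 25.5549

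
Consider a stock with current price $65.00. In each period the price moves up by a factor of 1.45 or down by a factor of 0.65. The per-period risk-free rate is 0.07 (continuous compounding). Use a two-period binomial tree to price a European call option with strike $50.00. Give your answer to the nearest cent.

$25.89

Risk-neutral probability p = (e^0.07 − 0.65)/(1.45 − 0.65) = 0.4225/0.8000 = 0.5281
Terminal stock prices: S_uu = 136.7, S_ud = 61.26, S_dd = 27.46
Terminal payoffs (S − K): max(86.66, 0) = 86.66, max(11.26, 0) = 11.26, max(-22.54, 0) = 0
Node u (S = 94.25): V_u = e^(−0.07)·[0.5281·86.6625 + 0.4719·11.2625] = 47.6303
Node d (S = 42.25): V_d = e^(−0.07)·[0.5281·11.2625 + 0.4719·0.0000] = 5.5460
Node 0 (S = 65): V_0 = e^(−0.07)·[0.5281·47.6303 + 0.4719·5.5460] = 25.8946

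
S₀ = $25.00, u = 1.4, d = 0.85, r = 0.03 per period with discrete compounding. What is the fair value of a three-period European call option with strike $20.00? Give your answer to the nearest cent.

Risk-neutral probability p = (1 + 0.03 − 0.85)/(1.4 − 0.85) = 0.1800/0.5500 = 0.3273
Terminal stock prices: S_uuu = 68.6, S_uud = 41.65, S_udd = 25.29, S_ddd = 15.35
Terminal payoffs (S − K): max(48.6, 0) = 48.6, max(21.65, 0) = 21.65, max(5.287, 0) = 5.287, max(-4.647, 0) = 0
Node uu (S = 49): V_uu = 1/1.03·[0.3273·48.6000 + 0.6727·21.6500] = 29.5825
Node ud (S = 29.75): V_ud = 1/1.03·[0.3273·21.6500 + 0.6727·5.2875] = 10.3325
Node dd (S = 18.06): V_dd = 1/1.03·[0.3273·5.2875 + 0.6727·0.0000] = 1.6801
Node u (S = 35): V_u = 1/1.03·[0.3273·29.5825 + 0.6727·10.3325] = 16.1481
Node d (S = 21.25): V_d = 1/1.03·[0.3273·10.3325 + 0.6727·1.6801] = 4.3804
Node 0 (S = 25): V_0 = 1/1.03·[0.3273·16.1481 + 0.6727·4.3804] = 7.9919

$7.99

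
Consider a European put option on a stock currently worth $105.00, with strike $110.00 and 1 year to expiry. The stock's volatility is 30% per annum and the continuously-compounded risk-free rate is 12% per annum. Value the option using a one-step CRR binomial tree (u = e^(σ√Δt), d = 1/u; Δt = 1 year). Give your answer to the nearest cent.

$10.43

CRR parameters: u = e^(σ√Δt) = e^(0.3·√1) = 1.3499, d = 1/u = 0.7408
Per-period rate: rΔt = 0.12·1 = 0.12, so R = e^0.12 = 1.1275
Risk-neutral probability p = (e^0.12 − 0.7408)/(1.3499 − 0.7408) = 0.3867/0.6090 = 0.6349
Terminal stock prices: S_u = 141.7, S_d = 77.79
Terminal payoffs (K − S): max(-31.74, 0) = 0, max(32.21, 0) = 32.21
Node 0 (S = 105): V_0 = e^(−0.12)·[0.6349·0.0000 + 0.3651·32.2141] = 10.4315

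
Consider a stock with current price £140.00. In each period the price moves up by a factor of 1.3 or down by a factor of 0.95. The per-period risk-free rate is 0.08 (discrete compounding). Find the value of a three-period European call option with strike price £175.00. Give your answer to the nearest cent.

Risk-neutral probability p = (1 + 0.08 − 0.95)/(1.3 − 0.95) = 0.1300/0.3500 = 0.3714
Terminal stock prices: S_uuu = 307.6, S_uud = 224.8, S_udd = 164.3, S_ddd = 120
Terminal payoffs (S − K): max(132.6, 0) = 132.6, max(49.77, 0) = 49.77, max(-10.75, 0) = 0, max(-54.97, 0) = 0
Node uu (S = 236.6): V_uu = 1/1.08·[0.3714·132.5800 + 0.6286·49.7700] = 74.5630
Node ud (S = 172.9): V_ud = 1/1.08·[0.3714·49.7700 + 0.6286·0.0000] = 17.1167
Node dd (S = 126.3): V_dd = 1/1.08·[0.3714·0.0000 + 0.6286·0.0000] = 0.0000
Node u (S = 182): V_u = 1/1.08·[0.3714·74.5630 + 0.6286·17.1167] = 35.6054
Node d (S = 133): V_d = 1/1.08·[0.3714·17.1167 + 0.6286·0.0000] = 5.8867
Node 0 (S = 140): V_0 = 1/1.08·[0.3714·35.6054 + 0.6286·5.8867] = 15.6714

£15.67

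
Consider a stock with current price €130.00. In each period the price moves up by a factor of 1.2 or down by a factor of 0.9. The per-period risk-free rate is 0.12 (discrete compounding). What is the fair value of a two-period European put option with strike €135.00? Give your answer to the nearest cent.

Risk-neutral probability p = (1 + 0.12 − 0.9)/(1.2 − 0.9) = 0.2200/0.3000 = 0.7333
Terminal stock prices: S_uu = 187.2, S_ud = 140.4, S_dd = 105.3
Terminal payoffs (K − S): max(-52.2, 0) = 0, max(-5.4, 0) = 0, max(29.7, 0) = 29.7
Node u (S = 156): V_u = 1/1.12·[0.7333·0.0000 + 0.2667·0.0000] = 0.0000
Node d (S = 117): V_d = 1/1.12·[0.7333·0.0000 + 0.2667·29.7000] = 7.0714
Node 0 (S = 130): V_0 = 1/1.12·[0.7333·0.0000 + 0.2667·7.0714] = 1.6837

€1.68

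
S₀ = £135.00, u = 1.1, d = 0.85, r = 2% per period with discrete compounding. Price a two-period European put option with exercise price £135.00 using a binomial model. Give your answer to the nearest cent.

£7.36

Risk-neutral probability p = (1 + 0.02 − 0.85)/(1.1 − 0.85) = 0.1700/0.2500 = 0.6800
Terminal stock prices: S_uu = 163.4, S_ud = 126.2, S_dd = 97.54
Terminal payoffs (K − S): max(-28.35, 0) = 0, max(8.775, 0) = 8.775, max(37.46, 0) = 37.46
Node u (S = 148.5): V_u = 1/1.02·[0.6800·0.0000 + 0.3200·8.7750] = 2.7529
Node d (S = 114.8): V_d = 1/1.02·[0.6800·8.7750 + 0.3200·37.4625] = 17.6029
Node 0 (S = 135): V_0 = 1/1.02·[0.6800·2.7529 + 0.3200·17.6029] = 7.3578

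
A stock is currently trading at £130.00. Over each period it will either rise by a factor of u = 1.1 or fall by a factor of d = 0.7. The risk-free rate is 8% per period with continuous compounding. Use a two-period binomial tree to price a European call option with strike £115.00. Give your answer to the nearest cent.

Risk-neutral probability p = (e^0.08 − 0.7)/(1.1 − 0.7) = 0.3833/0.4000 = 0.9582
Terminal stock prices: S_uu = 157.3, S_ud = 100.1, S_dd = 63.7
Terminal payoffs (S − K): max(42.3, 0) = 42.3, max(-14.9, 0) = 0, max(-51.3, 0) = 0
Node u (S = 143): V_u = e^(−0.08)·[0.9582·42.3000 + 0.0418·0.0000] = 37.4163
Node d (S = 91): V_d = e^(−0.08)·[0.9582·0.0000 + 0.0418·0.0000] = 0.0000
Node 0 (S = 130): V_0 = e^(−0.08)·[0.9582·37.4163 + 0.0418·0.0000] = 33.0965

£33.10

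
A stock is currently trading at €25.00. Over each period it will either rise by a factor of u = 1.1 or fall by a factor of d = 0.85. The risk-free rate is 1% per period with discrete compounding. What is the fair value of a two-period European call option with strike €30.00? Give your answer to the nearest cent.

Risk-neutral probability p = (1 + 0.01 − 0.85)/(1.1 − 0.85) = 0.1600/0.2500 = 0.6400
Terminal stock prices: S_uu = 30.25, S_ud = 23.38, S_dd = 18.06
Terminal payoffs (S − K): max(0.25, 0) = 0.25, max(-6.625, 0) = 0, max(-11.94, 0) = 0
Node u (S = 27.5): V_u = 1/1.01·[0.6400·0.2500 + 0.3600·0.0000] = 0.1584
Node d (S = 21.25): V_d = 1/1.01·[0.6400·0.0000 + 0.3600·0.0000] = 0.0000
Node 0 (S = 25): V_0 = 1/1.01·[0.6400·0.1584 + 0.3600·0.0000] = 0.1004

€0.10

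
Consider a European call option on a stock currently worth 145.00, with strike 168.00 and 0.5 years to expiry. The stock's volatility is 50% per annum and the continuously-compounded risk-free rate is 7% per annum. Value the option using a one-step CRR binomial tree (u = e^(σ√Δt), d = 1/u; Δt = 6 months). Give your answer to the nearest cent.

CRR parameters: u = e^(σ√Δt) = e^(0.5·√0.5) = 1.4241, d = 1/u = 0.7022
Per-period rate: rΔt = 0.07·0.5 = 0.035, so R = e^0.035 = 1.0356
Risk-neutral probability p = (e^0.035 − 0.7022)/(1.4241 − 0.7022) = 0.3334/0.7219 = 0.4619
Terminal stock prices: S_u = 206.5, S_d = 101.8
Terminal payoffs (S − K): max(38.5, 0) = 38.5, max(-66.18, 0) = 0
Node 0 (S = 145): V_0 = e^(−0.035)·[0.4619·38.4973 + 0.5381·0.0000] = 17.1688

17.17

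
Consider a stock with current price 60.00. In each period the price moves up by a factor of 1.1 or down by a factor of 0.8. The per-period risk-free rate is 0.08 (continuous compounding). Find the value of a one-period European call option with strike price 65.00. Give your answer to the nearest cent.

Risk-neutral probability p = (e^0.08 − 0.8)/(1.1 − 0.8) = 0.2833/0.3000 = 0.9443
Terminal stock prices: S_u = 66, S_d = 48
Terminal payoffs (S − K): max(1, 0) = 1, max(-17, 0) = 0
Node 0 (S = 60): V_0 = e^(−0.08)·[0.9443·1.0000 + 0.0557·0.0000] = 0.8717

0.87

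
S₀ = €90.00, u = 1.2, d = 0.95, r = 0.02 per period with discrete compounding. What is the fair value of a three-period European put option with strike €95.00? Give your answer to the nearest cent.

Risk-neutral probability p = (1 + 0.02 − 0.95)/(1.2 − 0.95) = 0.0700/0.2500 = 0.2800
Terminal stock prices: S_uuu = 155.5, S_uud = 123.1, S_udd = 97.47, S_ddd = 77.16
Terminal payoffs (K − S): max(-60.52, 0) = 0, max(-28.12, 0) = 0, max(-2.47, 0) = 0, max(17.84, 0) = 17.84
Node uu (S = 129.6): V_uu = 1/1.02·[0.2800·0.0000 + 0.7200·0.0000] = 0.0000
Node ud (S = 102.6): V_ud = 1/1.02·[0.2800·0.0000 + 0.7200·0.0000] = 0.0000
Node dd (S = 81.22): V_dd = 1/1.02·[0.2800·0.0000 + 0.7200·17.8363] = 12.5903
Node u (S = 108): V_u = 1/1.02·[0.2800·0.0000 + 0.7200·0.0000] = 0.0000
Node d (S = 85.5): V_d = 1/1.02·[0.2800·0.0000 + 0.7200·12.5903] = 8.8873
Node 0 (S = 90): V_0 = 1/1.02·[0.2800·0.0000 + 0.7200·8.8873] = 6.2734

€6.27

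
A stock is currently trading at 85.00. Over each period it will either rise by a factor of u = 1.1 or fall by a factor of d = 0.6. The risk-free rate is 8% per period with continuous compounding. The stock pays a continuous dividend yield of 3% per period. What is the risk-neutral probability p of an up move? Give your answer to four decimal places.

Per-period risk-free factor R = e^0.08 = 1.0833; dividend-adjusted growth = e^(0.08−0.03) = 1.0513.
Risk-neutral probability p = (1.0513 − 0.6)/(1.1 − 0.6) = 0.4513/0.5000 = 0.9025

p = 0.9025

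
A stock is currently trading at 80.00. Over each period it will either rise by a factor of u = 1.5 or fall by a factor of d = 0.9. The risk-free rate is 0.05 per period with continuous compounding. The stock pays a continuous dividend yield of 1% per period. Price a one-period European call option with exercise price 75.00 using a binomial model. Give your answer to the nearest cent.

10.05

Per-period risk-free factor R = e^0.05 = 1.0513; dividend-adjusted growth = e^(0.05−0.01) = 1.0408.
Risk-neutral probability p = (1.0408 − 0.9)/(1.5 − 0.9) = 0.1408/0.6000 = 0.2347
Terminal stock prices: S_u = 120, S_d = 72
Terminal payoffs (S − K): max(45, 0) = 45, max(-3, 0) = 0
Node 0 (S = 80): V_0 = e^(−0.05)·[0.2347·45.0000 + 0.7653·0.0000] = 10.0458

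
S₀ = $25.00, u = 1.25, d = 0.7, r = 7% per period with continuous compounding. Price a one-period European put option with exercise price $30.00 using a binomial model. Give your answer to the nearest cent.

$3.76

Risk-neutral probability p = (e^0.07 − 0.7)/(1.25 − 0.7) = 0.3725/0.5500 = 0.6773
Terminal stock prices: S_u = 31.25, S_d = 17.5
Terminal payoffs (K − S): max(-1.25, 0) = 0, max(12.5, 0) = 12.5
Node 0 (S = 25): V_0 = e^(−0.07)·[0.6773·0.0000 + 0.3227·12.5000] = 3.7612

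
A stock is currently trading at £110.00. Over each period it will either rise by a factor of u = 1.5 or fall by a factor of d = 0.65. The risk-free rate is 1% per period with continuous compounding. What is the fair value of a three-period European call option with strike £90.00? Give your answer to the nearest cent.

£42.08

Risk-neutral probability p = (e^0.01 − 0.65)/(1.5 − 0.65) = 0.3601/0.8500 = 0.4236
Terminal stock prices: S_uuu = 371.2, S_uud = 160.9, S_udd = 69.71, S_ddd = 30.21
Terminal payoffs (S − K): max(281.2, 0) = 281.2, max(70.88, 0) = 70.88, max(-20.29, 0) = 0, max(-59.79, 0) = 0
Node uu (S = 247.5): V_uu = e^(−0.01)·[0.4236·281.2500 + 0.5764·70.8750] = 158.3955
Node ud (S = 107.2): V_ud = e^(−0.01)·[0.4236·70.8750 + 0.5764·0.0000] = 29.7231
Node dd (S = 46.48): V_dd = e^(−0.01)·[0.4236·0.0000 + 0.5764·0.0000] = 0.0000
Node u (S = 165): V_u = e^(−0.01)·[0.4236·158.3955 + 0.5764·29.7231] = 83.3892
Node d (S = 71.5): V_d = e^(−0.01)·[0.4236·29.7231 + 0.5764·0.0000] = 12.4651
Node 0 (S = 110): V_0 = e^(−0.01)·[0.4236·83.3892 + 0.5764·12.4651] = 42.0848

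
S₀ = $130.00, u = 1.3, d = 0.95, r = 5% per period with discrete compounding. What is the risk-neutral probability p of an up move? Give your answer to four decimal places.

p = 0.2857

Risk-neutral probability p = (1 + 0.05 − 0.95)/(1.3 − 0.95) = 0.1000/0.3500 = 0.2857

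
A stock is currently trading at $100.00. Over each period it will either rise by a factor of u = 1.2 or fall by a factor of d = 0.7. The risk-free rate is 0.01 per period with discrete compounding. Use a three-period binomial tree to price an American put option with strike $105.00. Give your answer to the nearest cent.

Risk-neutral probability p = (1 + 0.01 − 0.7)/(1.2 − 0.7) = 0.3100/0.5000 = 0.6200
Terminal stock prices: S_uuu = 172.8, S_uud = 100.8, S_udd = 58.8, S_ddd = 34.3
Terminal payoffs (K − S): max(-67.8, 0) = 0, max(4.2, 0) = 4.2, max(46.2, 0) = 46.2, max(70.7, 0) = 70.7
Node uu (S = 144): continuation = 1/1.01·[0.6200·0.0000 + 0.3800·4.2000] = 1.5802; exercise value = 0.0000 ≤ continuation, so V_uu = 1.5802
Node ud (S = 84): continuation = 1/1.01·[0.6200·4.2000 + 0.3800·46.2000] = 19.9604; exercise value = 21.0000 > continuation, so V_ud = 21.0000 (exercise)
Node dd (S = 49): continuation = 1/1.01·[0.6200·46.2000 + 0.3800·70.7000] = 54.9604; exercise value = 56.0000 > continuation, so V_dd = 56.0000 (exercise)
Node u (S = 120): continuation = 1/1.01·[0.6200·1.5802 + 0.3800·21.0000] = 8.8710; exercise value = 0.0000 ≤ continuation, so V_u = 8.8710
Node d (S = 70): continuation = 1/1.01·[0.6200·21.0000 + 0.3800·56.0000] = 33.9604; exercise value = 35.0000 > continuation, so V_d = 35.0000 (exercise)
Node 0 (S = 100): continuation = 1/1.01·[0.6200·8.8710 + 0.3800·35.0000] = 18.6139; exercise value = 5.0000 ≤ continuation, so V_0 = 18.6139

$18.61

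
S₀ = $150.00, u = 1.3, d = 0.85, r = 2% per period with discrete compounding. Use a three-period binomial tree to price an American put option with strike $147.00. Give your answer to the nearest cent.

$16.06

Risk-neutral probability p = (1 + 0.02 − 0.85)/(1.3 − 0.85) = 0.1700/0.4500 = 0.3778
Terminal stock prices: S_uuu = 329.6, S_uud = 215.5, S_udd = 140.9, S_ddd = 92.12
Terminal payoffs (K − S): max(-182.6, 0) = 0, max(-68.48, 0) = 0, max(6.113, 0) = 6.113, max(54.88, 0) = 54.88
Node uu (S = 253.5): continuation = 1/1.02·[0.3778·0.0000 + 0.6222·0.0000] = 0.0000; exercise value = 0.0000 ≤ continuation, so V_uu = 0.0000
Node ud (S = 165.8): continuation = 1/1.02·[0.3778·0.0000 + 0.6222·6.1125] = 3.7288; exercise value = 0.0000 ≤ continuation, so V_ud = 3.7288
Node dd (S = 108.4): continuation = 1/1.02·[0.3778·6.1125 + 0.6222·54.8813] = 35.7426; exercise value = 38.6250 > continuation, so V_dd = 38.6250 (exercise)
Node u (S = 195): continuation = 1/1.02·[0.3778·0.0000 + 0.6222·3.7288] = 2.2746; exercise value = 0.0000 ≤ continuation, so V_u = 2.2746
Node d (S = 127.5): continuation = 1/1.02·[0.3778·3.7288 + 0.6222·38.6250] = 24.9431; exercise value = 19.5000 ≤ continuation, so V_d = 24.9431
Node 0 (S = 150): continuation = 1/1.02·[0.3778·2.2746 + 0.6222·24.9431] = 16.0583; exercise value = 0.0000 ≤ continuation, so V_0 = 16.0583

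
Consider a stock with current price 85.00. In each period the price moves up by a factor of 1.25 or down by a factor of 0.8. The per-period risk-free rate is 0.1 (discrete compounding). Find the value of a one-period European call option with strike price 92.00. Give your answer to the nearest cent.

8.64

Risk-neutral probability p = (1 + 0.1 − 0.8)/(1.25 − 0.8) = 0.3000/0.4500 = 0.6667
Terminal stock prices: S_u = 106.2, S_d = 68
Terminal payoffs (S − K): max(14.25, 0) = 14.25, max(-24, 0) = 0
Node 0 (S = 85): V_0 = 1/1.1·[0.6667·14.2500 + 0.3333·0.0000] = 8.6364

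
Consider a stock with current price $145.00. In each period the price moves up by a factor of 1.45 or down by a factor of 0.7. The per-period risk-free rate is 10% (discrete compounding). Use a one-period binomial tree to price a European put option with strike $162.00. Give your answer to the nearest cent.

Risk-neutral probability p = (1 + 0.1 − 0.7)/(1.45 − 0.7) = 0.4000/0.7500 = 0.5333
Terminal stock prices: S_u = 210.2, S_d = 101.5
Terminal payoffs (K − S): max(-48.25, 0) = 0, max(60.5, 0) = 60.5
Node 0 (S = 145): V_0 = 1/1.1·[0.5333·0.0000 + 0.4667·60.5000] = 25.6667

$25.67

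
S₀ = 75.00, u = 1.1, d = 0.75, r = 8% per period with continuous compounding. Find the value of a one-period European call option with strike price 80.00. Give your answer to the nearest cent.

2.20

Risk-neutral probability p = (e^0.08 − 0.75)/(1.1 − 0.75) = 0.3333/0.3500 = 0.9522
Terminal stock prices: S_u = 82.5, S_d = 56.25
Terminal payoffs (S − K): max(2.5, 0) = 2.5, max(-23.75, 0) = 0
Node 0 (S = 75): V_0 = e^(−0.08)·[0.9522·2.5000 + 0.0478·0.0000] = 2.1976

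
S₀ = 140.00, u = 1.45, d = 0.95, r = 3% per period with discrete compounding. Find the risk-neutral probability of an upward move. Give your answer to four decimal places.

Risk-neutral probability p = (1 + 0.03 − 0.95)/(1.45 − 0.95) = 0.0800/0.5000 = 0.1600

p = 0.1600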